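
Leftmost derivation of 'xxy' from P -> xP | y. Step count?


Derivation: P => xP => xxP => xxy
Steps: 3


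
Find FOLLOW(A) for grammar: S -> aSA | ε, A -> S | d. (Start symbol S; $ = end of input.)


$ ∈ FOLLOW(S). For each A -> αBβ: add FIRST(β)\{ε} to FOLLOW(B); if β nullable, add FOLLOW(A).
FOLLOW(A) = {$, a, d}


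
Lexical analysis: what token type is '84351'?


Pattern: digits only
Type: INTEGER_LITERAL


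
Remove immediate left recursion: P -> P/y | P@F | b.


Left-recursive alternatives: P/y, P@F; non-recursive: b
Introduce P': P -> bP', P' -> /yP' | @FP' | ε


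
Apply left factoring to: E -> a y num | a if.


Common prefix: 'a'
Factored: E -> a E', E' -> y num | if


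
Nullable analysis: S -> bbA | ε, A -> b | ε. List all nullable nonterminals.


A nonterminal is nullable iff some alternative derives ε (directly, or every symbol in it is nullable)
Nullable: {A, S}


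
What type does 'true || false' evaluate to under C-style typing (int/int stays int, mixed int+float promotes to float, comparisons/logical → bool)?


Operand types: bool || bool
Rule: logical operators take bool operands and yield bool
Result type: bool


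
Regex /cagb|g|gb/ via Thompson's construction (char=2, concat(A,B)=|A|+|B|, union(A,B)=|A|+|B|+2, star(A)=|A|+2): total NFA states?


Syntax tree has 7 char leaf(s), 2 union(s), 0 star(s)
chars contribute 7×2 = 14; each union adds +2; each star adds +2
Total: 14 + 4 + 0 = 18 states


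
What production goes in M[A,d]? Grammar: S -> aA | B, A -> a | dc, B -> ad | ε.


For [A, d]: 'd' ∈ FIRST(dc)
Entry: A -> dc


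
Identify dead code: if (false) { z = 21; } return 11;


condition is constant false, so the whole block is unreachable
Dead: 'if (false) { z = 21; }'


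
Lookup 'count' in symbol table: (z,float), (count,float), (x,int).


Lookup 'count' → type float


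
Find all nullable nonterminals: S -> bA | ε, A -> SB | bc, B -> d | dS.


A nonterminal is nullable iff some alternative derives ε (directly, or every symbol in it is nullable)
Nullable: {S}


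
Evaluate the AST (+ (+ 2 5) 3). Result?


Evaluate inner: (+ 2 5) = 7
Evaluate root: (+ 7 3) = 10
Result: 10


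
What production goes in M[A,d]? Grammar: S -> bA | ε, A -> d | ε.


For [A, d]: 'd' ∈ FIRST(d)
Entry: A -> d


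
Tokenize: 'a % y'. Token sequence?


Scan left to right, longest-match per lexeme
Tokens: ID(a), OP(%), ID(y)


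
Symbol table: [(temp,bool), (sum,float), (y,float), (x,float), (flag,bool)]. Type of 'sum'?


Lookup 'sum' → type float


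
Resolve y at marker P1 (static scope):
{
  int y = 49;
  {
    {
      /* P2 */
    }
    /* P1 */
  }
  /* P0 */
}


P1's block does not declare y; resolves to the enclosing declaration at depth 0
y = 49


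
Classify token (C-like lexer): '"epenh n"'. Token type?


Pattern: double-quoted sequence
Type: STRING_LITERAL


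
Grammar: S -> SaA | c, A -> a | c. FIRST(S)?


Per alternative of S: FIRST(SaA) = {c}; FIRST(c) = {c}
FIRST(S) = {c}


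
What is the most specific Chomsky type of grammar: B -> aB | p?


Right-linear: every RHS is a terminal or a terminal followed by one nonterminal
Classification: Type 3 (Regular)


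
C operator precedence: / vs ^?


'/' is multiplicative (level 10); '^' is bitwise XOR (level 4)
Higher level binds tighter
'/' has higher precedence than '^'


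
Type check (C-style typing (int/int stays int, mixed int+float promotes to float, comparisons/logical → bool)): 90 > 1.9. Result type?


Operand types: int > float
Rule: comparison yields bool
Result type: bool


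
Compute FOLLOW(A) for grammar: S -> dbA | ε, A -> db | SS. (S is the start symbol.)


$ ∈ FOLLOW(S). For each A -> αBβ: add FIRST(β)\{ε} to FOLLOW(B); if β nullable, add FOLLOW(A).
FOLLOW(A) = {$, d}


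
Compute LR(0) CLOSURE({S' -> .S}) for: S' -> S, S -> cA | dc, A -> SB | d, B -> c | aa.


Start: S' -> .S
For each item with dot before a nonterminal B, add B -> .γ for every B-production
Closure: [S' -> .S, S -> .cA, S -> .dc]


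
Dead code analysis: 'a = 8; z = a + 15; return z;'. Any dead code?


a is read by z's definition; z is returned
No dead code


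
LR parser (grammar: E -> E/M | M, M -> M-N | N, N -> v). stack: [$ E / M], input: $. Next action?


handle 'E/M' on top; lookahead ∈ FOLLOW(E) = {/, $}
Action: reduce (E -> E/M)


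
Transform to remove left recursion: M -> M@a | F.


Left-recursive alternatives: M@a; non-recursive: F
Introduce M': M -> FM', M' -> @aM' | ε


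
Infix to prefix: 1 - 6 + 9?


left-to-right (same/higher precedence on left): tree is (+ (- 1 6) 9)
Prefix: + - 1 6 9


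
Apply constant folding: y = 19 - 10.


19 - 10 = 9 at compile time
Optimized: y = 9


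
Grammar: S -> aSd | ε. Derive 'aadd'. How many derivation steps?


Derivation: S => aSd => aaSdd => aadd
Steps: 3


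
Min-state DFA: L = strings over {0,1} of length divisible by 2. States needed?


Track length mod 2: states 0..1, accept at 0
Minimal DFA: 2 states


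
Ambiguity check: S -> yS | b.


right-linear, alternatives start with distinct terminals 'y' vs 'b': unique leftmost derivation
Unambiguous


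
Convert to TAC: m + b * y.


Break into single-operator statements:
t1 = b * y
t2 = m + t1


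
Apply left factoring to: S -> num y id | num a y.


Common prefix: 'num'
Factored: S -> num S', S' -> y id | a y


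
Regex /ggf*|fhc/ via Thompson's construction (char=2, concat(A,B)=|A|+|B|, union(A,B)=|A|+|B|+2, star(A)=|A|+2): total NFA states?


Syntax tree has 6 char leaf(s), 1 union(s), 1 star(s)
chars contribute 6×2 = 12; each union adds +2; each star adds +2
Total: 12 + 2 + 2 = 16 states


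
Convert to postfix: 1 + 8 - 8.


Left to right (same or higher precedence on left)
Postfix: 1 8 + 8 -


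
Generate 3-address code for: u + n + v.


Break into single-operator statements:
t1 = u + n
t2 = t1 + v


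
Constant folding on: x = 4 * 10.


4 * 10 = 40 at compile time
Optimized: x = 40


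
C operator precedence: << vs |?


'<<' is shift (level 8); '|' is bitwise OR (level 3)
Higher level binds tighter
'<<' has higher precedence than '|'


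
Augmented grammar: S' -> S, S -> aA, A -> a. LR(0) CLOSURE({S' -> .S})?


Start: S' -> .S
For each item with dot before a nonterminal B, add B -> .γ for every B-production
Closure: [S' -> .S, S -> .aA]


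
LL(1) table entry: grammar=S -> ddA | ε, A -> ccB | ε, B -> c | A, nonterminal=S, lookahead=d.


For [S, d]: 'd' ∈ FIRST(ddA)
Entry: S -> ddA


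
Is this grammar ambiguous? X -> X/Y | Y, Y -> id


precedence layered via separate nonterminal Y: deterministic
Unambiguous


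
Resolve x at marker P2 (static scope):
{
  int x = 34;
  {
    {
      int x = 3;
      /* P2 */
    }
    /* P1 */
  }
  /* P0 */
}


x declared in the same block as P2
x = 3


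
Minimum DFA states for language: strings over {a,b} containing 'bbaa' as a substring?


KMP-style automaton: 4 progress states + 1 absorbing accept = 5
Minimal DFA: 5 states


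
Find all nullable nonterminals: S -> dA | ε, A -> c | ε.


A nonterminal is nullable iff some alternative derives ε (directly, or every symbol in it is nullable)
Nullable: {A, S}


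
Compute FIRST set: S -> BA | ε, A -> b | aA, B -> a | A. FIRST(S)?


Per alternative of S: FIRST(BA) = {a, b}; FIRST(ε) = {ε}
FIRST(S) = {a, b, ε}


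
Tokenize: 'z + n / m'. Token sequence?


Scan left to right, longest-match per lexeme
Tokens: ID(z), OP(+), ID(n), OP(/), ID(m)


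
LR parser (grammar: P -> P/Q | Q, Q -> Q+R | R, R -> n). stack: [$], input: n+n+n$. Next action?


no handle on stack; shift 'n'
Action: shift


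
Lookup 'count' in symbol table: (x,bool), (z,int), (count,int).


Lookup 'count' → type int


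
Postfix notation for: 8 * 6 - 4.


Left to right (same or higher precedence on left)
Postfix: 8 6 * 4 -


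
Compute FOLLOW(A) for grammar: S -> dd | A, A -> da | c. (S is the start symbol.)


$ ∈ FOLLOW(S). For each A -> αBβ: add FIRST(β)\{ε} to FOLLOW(B); if β nullable, add FOLLOW(A).
FOLLOW(A) = {$}


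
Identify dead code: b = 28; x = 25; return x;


b is assigned but never read
Dead: 'b = 28'


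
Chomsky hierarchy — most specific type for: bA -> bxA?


LHS has context (more than one symbol) and |LHS| ≤ |RHS|
Classification: Type 1 (Context-Sensitive)


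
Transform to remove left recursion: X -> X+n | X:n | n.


Left-recursive alternatives: X+n, X:n; non-recursive: n
Introduce X': X -> nX', X' -> +nX' | :nX' | ε


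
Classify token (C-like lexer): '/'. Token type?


Pattern: operator symbol
Type: OPERATOR


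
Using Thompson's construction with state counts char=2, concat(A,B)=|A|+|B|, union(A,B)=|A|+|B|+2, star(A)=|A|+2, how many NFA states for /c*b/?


Syntax tree has 2 char leaf(s), 0 union(s), 1 star(s)
chars contribute 2×2 = 4; each union adds +2; each star adds +2
Total: 4 + 0 + 2 = 6 states


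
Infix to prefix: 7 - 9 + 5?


left-to-right (same/higher precedence on left): tree is (+ (- 7 9) 5)
Prefix: + - 7 9 5


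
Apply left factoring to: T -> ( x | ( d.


Common prefix: '('
Factored: T -> ( T', T' -> x | d


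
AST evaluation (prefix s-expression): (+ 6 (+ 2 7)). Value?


Evaluate inner: (+ 2 7) = 9
Evaluate root: (+ 6 9) = 15
Result: 15


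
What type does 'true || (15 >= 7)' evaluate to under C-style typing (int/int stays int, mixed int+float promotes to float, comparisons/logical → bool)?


Operand types: bool || bool
Rule: logical operators take bool operands and yield bool
Result type: bool


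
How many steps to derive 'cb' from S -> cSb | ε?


Derivation: S => cSb => cb
Steps: 2


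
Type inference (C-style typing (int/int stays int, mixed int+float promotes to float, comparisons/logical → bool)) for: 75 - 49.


Operand types: int - int
Rule: mixed int/float promotes to float; int/int stays int
Result type: int


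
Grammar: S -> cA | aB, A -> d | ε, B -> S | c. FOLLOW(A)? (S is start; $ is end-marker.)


$ ∈ FOLLOW(S). For each A -> αBβ: add FIRST(β)\{ε} to FOLLOW(B); if β nullable, add FOLLOW(A).
FOLLOW(A) = {$}


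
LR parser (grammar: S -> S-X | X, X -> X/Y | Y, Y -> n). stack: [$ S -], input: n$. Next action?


no handle ('S-' is not any RHS); shift 'n'
Action: shift


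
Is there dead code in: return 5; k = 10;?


statement follows a return and is unreachable
Dead: 'k = 10'


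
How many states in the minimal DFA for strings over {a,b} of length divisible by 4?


Track length mod 4: states 0..3, accept at 0
Minimal DFA: 4 states


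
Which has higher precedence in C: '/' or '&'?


'/' is multiplicative (level 10); '&' is bitwise AND (level 5)
Higher level binds tighter
'/' has higher precedence than '&'


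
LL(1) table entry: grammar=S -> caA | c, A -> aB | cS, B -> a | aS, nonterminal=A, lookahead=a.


For [A, a]: 'a' ∈ FIRST(aB)
Entry: A -> aB


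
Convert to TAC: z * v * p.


Break into single-operator statements:
t1 = z * v
t2 = t1 * p


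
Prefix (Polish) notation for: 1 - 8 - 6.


left-to-right (same/higher precedence on left): tree is (- (- 1 8) 6)
Prefix: - - 1 8 6


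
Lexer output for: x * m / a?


Scan left to right, longest-match per lexeme
Tokens: ID(x), OP(*), ID(m), OP(/), ID(a)


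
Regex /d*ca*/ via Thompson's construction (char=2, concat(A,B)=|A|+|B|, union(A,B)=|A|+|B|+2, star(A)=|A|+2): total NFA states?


Syntax tree has 3 char leaf(s), 0 union(s), 2 star(s)
chars contribute 3×2 = 6; each union adds +2; each star adds +2
Total: 6 + 0 + 4 = 10 states


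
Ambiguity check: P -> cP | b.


right-linear, alternatives start with distinct terminals 'c' vs 'b': unique leftmost derivation
Unambiguous


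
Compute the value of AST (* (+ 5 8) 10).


Evaluate inner: (+ 5 8) = 13
Evaluate root: (* 13 10) = 130
Result: 130


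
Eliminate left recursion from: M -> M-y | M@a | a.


Left-recursive alternatives: M-y, M@a; non-recursive: a
Introduce M': M -> aM', M' -> -yM' | @aM' | ε


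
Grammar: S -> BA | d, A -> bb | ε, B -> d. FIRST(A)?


Per alternative of A: FIRST(bb) = {b}; FIRST(ε) = {ε}
FIRST(A) = {b, ε}


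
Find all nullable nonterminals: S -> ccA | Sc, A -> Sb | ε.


A nonterminal is nullable iff some alternative derives ε (directly, or every symbol in it is nullable)
Nullable: {A}


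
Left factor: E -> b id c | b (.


Common prefix: 'b'
Factored: E -> b E', E' -> id c | (


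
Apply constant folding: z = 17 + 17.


17 + 17 = 34 at compile time
Optimized: z = 34


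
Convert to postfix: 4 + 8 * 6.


* has higher precedence, evaluate 8*6 first
Postfix: 4 8 6 * +


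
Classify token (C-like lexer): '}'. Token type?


Pattern: delimiter/punctuation
Type: PUNCTUATION


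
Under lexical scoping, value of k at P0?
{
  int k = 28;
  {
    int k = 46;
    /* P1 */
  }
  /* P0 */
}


k declared in the same block as P0
k = 28


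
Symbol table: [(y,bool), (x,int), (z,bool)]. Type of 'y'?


Lookup 'y' → type bool


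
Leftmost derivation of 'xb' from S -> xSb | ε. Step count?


Derivation: S => xSb => xb
Steps: 2


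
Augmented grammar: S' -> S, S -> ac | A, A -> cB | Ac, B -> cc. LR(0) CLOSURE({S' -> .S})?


Start: S' -> .S
For each item with dot before a nonterminal B, add B -> .γ for every B-production
Closure: [S' -> .S, S -> .ac, S -> .A, A -> .cB, A -> .Ac]


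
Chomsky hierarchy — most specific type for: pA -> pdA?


LHS has context (more than one symbol) and |LHS| ≤ |RHS|
Classification: Type 1 (Context-Sensitive)


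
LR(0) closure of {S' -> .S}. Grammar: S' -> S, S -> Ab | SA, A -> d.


Start: S' -> .S
For each item with dot before a nonterminal B, add B -> .γ for every B-production
Closure: [S' -> .S, S -> .Ab, S -> .SA, A -> .d]


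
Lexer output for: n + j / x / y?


Scan left to right, longest-match per lexeme
Tokens: ID(n), OP(+), ID(j), OP(/), ID(x), OP(/), ID(y)


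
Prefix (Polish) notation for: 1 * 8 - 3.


left-to-right (same/higher precedence on left): tree is (- (* 1 8) 3)
Prefix: - * 1 8 3


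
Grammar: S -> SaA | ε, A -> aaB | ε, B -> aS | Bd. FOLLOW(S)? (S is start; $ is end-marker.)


$ ∈ FOLLOW(S). For each A -> αBβ: add FIRST(β)\{ε} to FOLLOW(B); if β nullable, add FOLLOW(A).
FOLLOW(S) = {$, a, d}


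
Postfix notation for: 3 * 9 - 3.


Left to right (same or higher precedence on left)
Postfix: 3 9 * 3 -


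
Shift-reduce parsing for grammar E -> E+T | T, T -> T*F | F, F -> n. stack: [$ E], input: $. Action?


start symbol E on stack, input exhausted
Action: accept


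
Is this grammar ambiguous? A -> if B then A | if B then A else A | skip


dangling else: 'if B then if B then skip else skip' parses two ways
Ambiguous


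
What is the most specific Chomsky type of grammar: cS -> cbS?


LHS has context (more than one symbol) and |LHS| ≤ |RHS|
Classification: Type 1 (Context-Sensitive)


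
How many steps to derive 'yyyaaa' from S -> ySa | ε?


Derivation: S => ySa => yySaa => yyySaaa => yyyaaa
Steps: 4


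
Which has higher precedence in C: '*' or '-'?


'*' is multiplicative (level 10); '-' is additive (level 9)
Higher level binds tighter
'*' has higher precedence than '-'


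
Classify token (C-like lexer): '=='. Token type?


Pattern: operator symbol
Type: OPERATOR


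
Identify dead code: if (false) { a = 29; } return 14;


condition is constant false, so the whole block is unreachable
Dead: 'if (false) { a = 29; }'


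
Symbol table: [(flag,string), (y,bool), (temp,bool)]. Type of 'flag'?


Lookup 'flag' → type string


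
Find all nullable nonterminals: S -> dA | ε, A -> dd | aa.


A nonterminal is nullable iff some alternative derives ε (directly, or every symbol in it is nullable)
Nullable: {S}


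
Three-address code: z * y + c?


Break into single-operator statements:
t1 = z * y
t2 = t1 + c


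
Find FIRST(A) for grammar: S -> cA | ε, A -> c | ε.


Per alternative of A: FIRST(c) = {c}; FIRST(ε) = {ε}
FIRST(A) = {c, ε}


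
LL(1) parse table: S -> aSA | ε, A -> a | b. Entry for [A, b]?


For [A, b]: 'b' ∈ FIRST(b)
Entry: A -> b


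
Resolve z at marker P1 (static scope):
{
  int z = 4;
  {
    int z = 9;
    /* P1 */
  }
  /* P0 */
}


z declared in the same block as P1
z = 9


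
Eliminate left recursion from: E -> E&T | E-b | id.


Left-recursive alternatives: E&T, E-b; non-recursive: id
Introduce E': E -> idE', E' -> &TE' | -bE' | ε


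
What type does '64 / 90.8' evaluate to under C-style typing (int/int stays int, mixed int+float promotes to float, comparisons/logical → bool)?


Operand types: int / float
Rule: mixed int/float promotes to float; int/int stays int
Result type: float


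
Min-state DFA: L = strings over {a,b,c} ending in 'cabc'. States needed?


Track the longest suffix of input matching a prefix of 'cabc': 5 classes (prefixes of length 0..4)
Minimal DFA: 5 states


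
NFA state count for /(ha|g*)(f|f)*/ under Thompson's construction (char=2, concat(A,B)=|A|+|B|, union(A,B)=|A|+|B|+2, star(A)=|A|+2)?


Syntax tree has 5 char leaf(s), 2 union(s), 2 star(s)
chars contribute 5×2 = 10; each union adds +2; each star adds +2
Total: 10 + 4 + 4 = 18 states


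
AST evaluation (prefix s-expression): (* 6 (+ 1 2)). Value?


Evaluate inner: (+ 1 2) = 3
Evaluate root: (* 6 3) = 18
Result: 18


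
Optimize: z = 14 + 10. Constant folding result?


14 + 10 = 24 at compile time
Optimized: z = 24


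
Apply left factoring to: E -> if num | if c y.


Common prefix: 'if'
Factored: E -> if E', E' -> num | c y


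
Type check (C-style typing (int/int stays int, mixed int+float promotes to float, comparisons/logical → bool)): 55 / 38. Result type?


Operand types: int / int
Rule: mixed int/float promotes to float; int/int stays int
Result type: int


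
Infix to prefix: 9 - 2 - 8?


left-to-right (same/higher precedence on left): tree is (- (- 9 2) 8)
Prefix: - - 9 2 8


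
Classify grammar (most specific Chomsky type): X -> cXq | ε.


Single nonterminal LHS, but c^n q^n is not regular
Classification: Type 2 (Context-Free)


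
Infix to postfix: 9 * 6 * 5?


Left to right (same or higher precedence on left)
Postfix: 9 6 * 5 *


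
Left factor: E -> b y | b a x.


Common prefix: 'b'
Factored: E -> b E', E' -> y | a x


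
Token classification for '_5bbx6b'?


Pattern: letter/underscore followed by alphanumerics, not a keyword
Type: IDENTIFIER


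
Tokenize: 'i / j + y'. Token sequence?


Scan left to right, longest-match per lexeme
Tokens: ID(i), OP(/), ID(j), OP(+), ID(y)


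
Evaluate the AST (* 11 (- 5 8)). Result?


Evaluate inner: (- 5 8) = -3
Evaluate root: (* 11 -3) = -33
Result: -33


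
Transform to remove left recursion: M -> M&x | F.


Left-recursive alternatives: M&x; non-recursive: F
Introduce M': M -> FM', M' -> &xM' | ε


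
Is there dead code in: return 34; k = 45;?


statement follows a return and is unreachable
Dead: 'k = 45'


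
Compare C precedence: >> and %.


'%' is multiplicative (level 10); '>>' is shift (level 8)
Higher level binds tighter
'%' has higher precedence than '>>'


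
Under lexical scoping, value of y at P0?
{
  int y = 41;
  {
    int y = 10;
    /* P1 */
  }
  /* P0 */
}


y declared in the same block as P0
y = 41


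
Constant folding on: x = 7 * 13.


7 * 13 = 91 at compile time
Optimized: x = 91


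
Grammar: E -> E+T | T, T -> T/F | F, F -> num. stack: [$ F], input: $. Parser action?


'F' (not preceded by T/) is the handle for T -> F
Action: reduce (T -> F)


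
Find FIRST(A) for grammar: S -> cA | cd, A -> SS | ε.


Per alternative of A: FIRST(SS) = {c}; FIRST(ε) = {ε}
FIRST(A) = {c, ε}


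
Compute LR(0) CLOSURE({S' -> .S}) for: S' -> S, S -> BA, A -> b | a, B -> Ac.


Start: S' -> .S
For each item with dot before a nonterminal B, add B -> .γ for every B-production
Closure: [S' -> .S, S -> .BA, B -> .Ac, A -> .b, A -> .a]


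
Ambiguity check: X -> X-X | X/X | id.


'id-id/id' has two parse trees (no precedence encoded between - and /)
Ambiguous


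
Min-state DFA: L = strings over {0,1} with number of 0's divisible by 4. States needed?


Track (count of 0) mod 4: states 0..3, accept at 0
Minimal DFA: 4 states


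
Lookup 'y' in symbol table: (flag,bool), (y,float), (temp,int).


Lookup 'y' → type float


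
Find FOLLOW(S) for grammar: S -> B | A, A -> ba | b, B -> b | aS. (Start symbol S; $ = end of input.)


$ ∈ FOLLOW(S). For each A -> αBβ: add FIRST(β)\{ε} to FOLLOW(B); if β nullable, add FOLLOW(A).
FOLLOW(S) = {$}


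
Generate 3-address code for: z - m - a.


Break into single-operator statements:
t1 = z - m
t2 = t1 - a


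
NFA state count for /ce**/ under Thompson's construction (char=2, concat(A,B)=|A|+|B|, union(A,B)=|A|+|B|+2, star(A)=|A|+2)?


Syntax tree has 2 char leaf(s), 0 union(s), 2 star(s)
chars contribute 2×2 = 4; each union adds +2; each star adds +2
Total: 4 + 0 + 4 = 8 states


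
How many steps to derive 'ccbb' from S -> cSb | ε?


Derivation: S => cSb => ccSbb => ccbb
Steps: 3


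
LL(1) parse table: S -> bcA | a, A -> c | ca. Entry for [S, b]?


For [S, b]: 'b' ∈ FIRST(bcA)
Entry: S -> bcA


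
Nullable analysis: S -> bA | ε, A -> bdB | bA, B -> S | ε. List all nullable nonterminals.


A nonterminal is nullable iff some alternative derives ε (directly, or every symbol in it is nullable)
Nullable: {B, S}


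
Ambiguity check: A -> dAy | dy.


balanced d^n…y^n: each string has a unique parse
Unambiguous


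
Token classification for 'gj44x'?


Pattern: letter/underscore followed by alphanumerics, not a keyword
Type: IDENTIFIER


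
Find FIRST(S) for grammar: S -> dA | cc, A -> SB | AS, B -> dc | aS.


Per alternative of S: FIRST(dA) = {d}; FIRST(cc) = {c}
FIRST(S) = {c, d}


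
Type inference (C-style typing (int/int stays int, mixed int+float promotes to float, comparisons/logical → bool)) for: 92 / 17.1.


Operand types: int / float
Rule: mixed int/float promotes to float; int/int stays int
Result type: float


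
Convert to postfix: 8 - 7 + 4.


Left to right (same or higher precedence on left)
Postfix: 8 7 - 4 +


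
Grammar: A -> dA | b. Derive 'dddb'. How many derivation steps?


Derivation: A => dA => ddA => dddA => dddb
Steps: 4


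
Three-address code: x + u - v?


Break into single-operator statements:
t1 = x + u
t2 = t1 - v


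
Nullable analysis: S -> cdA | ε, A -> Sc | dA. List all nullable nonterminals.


A nonterminal is nullable iff some alternative derives ε (directly, or every symbol in it is nullable)
Nullable: {S}


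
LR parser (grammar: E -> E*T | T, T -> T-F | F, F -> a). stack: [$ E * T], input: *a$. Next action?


handle 'E*T' on top; lookahead ∈ FOLLOW(E) = {*, $}
Action: reduce (E -> E*T)


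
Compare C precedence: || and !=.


'!=' is equality (level 6); '||' is logical OR (level 1)
Higher level binds tighter
'!=' has higher precedence than '||'


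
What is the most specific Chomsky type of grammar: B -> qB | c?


Right-linear: every RHS is a terminal or a terminal followed by one nonterminal
Classification: Type 3 (Regular)


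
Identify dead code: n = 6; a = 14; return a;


n is assigned but never read
Dead: 'n = 6'


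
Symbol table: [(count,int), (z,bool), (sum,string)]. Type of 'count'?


Lookup 'count' → type int


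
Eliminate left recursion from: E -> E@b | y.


Left-recursive alternatives: E@b; non-recursive: y
Introduce E': E -> yE', E' -> @bE' | ε


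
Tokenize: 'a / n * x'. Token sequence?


Scan left to right, longest-match per lexeme
Tokens: ID(a), OP(/), ID(n), OP(*), ID(x)


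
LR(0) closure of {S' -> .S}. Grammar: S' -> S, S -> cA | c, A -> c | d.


Start: S' -> .S
For each item with dot before a nonterminal B, add B -> .γ for every B-production
Closure: [S' -> .S, S -> .cA, S -> .c]


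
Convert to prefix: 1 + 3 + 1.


left-to-right (same/higher precedence on left): tree is (+ (+ 1 3) 1)
Prefix: + + 1 3 1


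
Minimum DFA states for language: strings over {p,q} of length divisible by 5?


Track length mod 5: states 0..4, accept at 0
Minimal DFA: 5 states


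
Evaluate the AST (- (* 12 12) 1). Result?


Evaluate inner: (* 12 12) = 144
Evaluate root: (- 144 1) = 143
Result: 143


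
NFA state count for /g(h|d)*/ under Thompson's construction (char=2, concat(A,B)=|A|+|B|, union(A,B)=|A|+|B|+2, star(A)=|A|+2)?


Syntax tree has 3 char leaf(s), 1 union(s), 1 star(s)
chars contribute 3×2 = 6; each union adds +2; each star adds +2
Total: 6 + 2 + 2 = 10 states


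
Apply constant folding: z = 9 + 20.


9 + 20 = 29 at compile time
Optimized: z = 29


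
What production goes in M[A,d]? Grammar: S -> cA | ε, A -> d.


For [A, d]: 'd' ∈ FIRST(d)
Entry: A -> d


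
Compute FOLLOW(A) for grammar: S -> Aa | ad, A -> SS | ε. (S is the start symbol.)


$ ∈ FOLLOW(S). For each A -> αBβ: add FIRST(β)\{ε} to FOLLOW(B); if β nullable, add FOLLOW(A).
FOLLOW(A) = {a}


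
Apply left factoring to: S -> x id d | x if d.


Common prefix: 'x'
Factored: S -> x S', S' -> id d | if d


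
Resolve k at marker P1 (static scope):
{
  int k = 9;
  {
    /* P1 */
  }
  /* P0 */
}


P1's block does not declare k; resolves to the enclosing declaration at depth 0
k = 9


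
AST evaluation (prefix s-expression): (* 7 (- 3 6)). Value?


Evaluate inner: (- 3 6) = -3
Evaluate root: (* 7 -3) = -21
Result: -21


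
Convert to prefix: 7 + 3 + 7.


left-to-right (same/higher precedence on left): tree is (+ (+ 7 3) 7)
Prefix: + + 7 3 7


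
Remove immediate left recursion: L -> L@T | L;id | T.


Left-recursive alternatives: L@T, L;id; non-recursive: T
Introduce L': L -> TL', L' -> @TL' | ;idL' | ε


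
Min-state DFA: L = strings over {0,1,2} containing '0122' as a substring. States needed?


KMP-style automaton: 4 progress states + 1 absorbing accept = 5
Minimal DFA: 5 states


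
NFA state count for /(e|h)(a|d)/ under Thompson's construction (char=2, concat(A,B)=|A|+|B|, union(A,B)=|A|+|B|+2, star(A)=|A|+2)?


Syntax tree has 4 char leaf(s), 2 union(s), 0 star(s)
chars contribute 4×2 = 8; each union adds +2; each star adds +2
Total: 8 + 4 + 0 = 12 states


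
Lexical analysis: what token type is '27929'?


Pattern: digits only
Type: INTEGER_LITERAL


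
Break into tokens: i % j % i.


Scan left to right, longest-match per lexeme
Tokens: ID(i), OP(%), ID(j), OP(%), ID(i)


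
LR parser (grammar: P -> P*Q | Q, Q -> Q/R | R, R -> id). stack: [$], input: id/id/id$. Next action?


no handle on stack; shift 'id'
Action: shift


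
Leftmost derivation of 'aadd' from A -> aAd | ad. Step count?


Derivation: A => aAd => aadd
Steps: 2


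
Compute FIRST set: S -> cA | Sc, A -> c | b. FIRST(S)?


Per alternative of S: FIRST(cA) = {c}; FIRST(Sc) = {c}
FIRST(S) = {c}


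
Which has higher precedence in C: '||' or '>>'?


'>>' is shift (level 8); '||' is logical OR (level 1)
Higher level binds tighter
'>>' has higher precedence than '||'


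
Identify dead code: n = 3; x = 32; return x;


n is assigned but never read
Dead: 'n = 3'


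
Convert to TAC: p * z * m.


Break into single-operator statements:
t1 = p * z
t2 = t1 * m


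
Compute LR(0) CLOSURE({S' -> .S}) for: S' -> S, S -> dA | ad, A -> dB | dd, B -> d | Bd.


Start: S' -> .S
For each item with dot before a nonterminal B, add B -> .γ for every B-production
Closure: [S' -> .S, S -> .dA, S -> .ad]


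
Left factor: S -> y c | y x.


Common prefix: 'y'
Factored: S -> y S', S' -> c | x


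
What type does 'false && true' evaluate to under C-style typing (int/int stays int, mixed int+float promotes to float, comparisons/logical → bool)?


Operand types: bool && bool
Rule: logical operators take bool operands and yield bool
Result type: bool


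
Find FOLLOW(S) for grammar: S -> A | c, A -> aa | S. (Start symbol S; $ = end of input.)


$ ∈ FOLLOW(S). For each A -> αBβ: add FIRST(β)\{ε} to FOLLOW(B); if β nullable, add FOLLOW(A).
FOLLOW(S) = {$}


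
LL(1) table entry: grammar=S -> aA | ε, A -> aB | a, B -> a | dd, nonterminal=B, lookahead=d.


For [B, d]: 'd' ∈ FIRST(dd)
Entry: B -> dd


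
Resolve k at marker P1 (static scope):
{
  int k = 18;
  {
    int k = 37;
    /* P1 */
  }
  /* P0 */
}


k declared in the same block as P1
k = 37


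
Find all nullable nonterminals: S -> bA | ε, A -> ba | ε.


A nonterminal is nullable iff some alternative derives ε (directly, or every symbol in it is nullable)
Nullable: {A, S}


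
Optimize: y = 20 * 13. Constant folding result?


20 * 13 = 260 at compile time
Optimized: y = 260


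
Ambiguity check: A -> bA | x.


right-linear, alternatives start with distinct terminals 'b' vs 'x': unique leftmost derivation
Unambiguous


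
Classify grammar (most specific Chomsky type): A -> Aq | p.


Left-linear: every RHS is a terminal or one nonterminal followed by a terminal
Classification: Type 3 (Regular)


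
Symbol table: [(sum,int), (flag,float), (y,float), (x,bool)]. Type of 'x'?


Lookup 'x' → type bool


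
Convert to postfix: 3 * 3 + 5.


Left to right (same or higher precedence on left)
Postfix: 3 3 * 5 +


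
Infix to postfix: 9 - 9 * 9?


* has higher precedence, evaluate 9*9 first
Postfix: 9 9 9 * -


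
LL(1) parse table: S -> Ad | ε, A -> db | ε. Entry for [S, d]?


For [S, d]: 'd' ∈ FIRST(Ad)
Entry: S -> Ad


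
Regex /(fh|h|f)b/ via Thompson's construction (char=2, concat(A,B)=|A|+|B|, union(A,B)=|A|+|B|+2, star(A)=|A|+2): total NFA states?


Syntax tree has 5 char leaf(s), 2 union(s), 0 star(s)
chars contribute 5×2 = 10; each union adds +2; each star adds +2
Total: 10 + 4 + 0 = 14 states


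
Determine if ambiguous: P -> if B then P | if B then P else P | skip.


dangling else: 'if B then if B then skip else skip' parses two ways
Ambiguous


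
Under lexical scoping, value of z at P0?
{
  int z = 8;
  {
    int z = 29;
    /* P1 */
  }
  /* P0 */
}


z declared in the same block as P0
z = 8


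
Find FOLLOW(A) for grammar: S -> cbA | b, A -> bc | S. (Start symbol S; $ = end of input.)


$ ∈ FOLLOW(S). For each A -> αBβ: add FIRST(β)\{ε} to FOLLOW(B); if β nullable, add FOLLOW(A).
FOLLOW(A) = {$}


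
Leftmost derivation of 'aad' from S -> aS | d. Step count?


Derivation: S => aS => aaS => aad
Steps: 3


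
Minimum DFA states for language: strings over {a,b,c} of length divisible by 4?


Track length mod 4: states 0..3, accept at 0
Minimal DFA: 4 states


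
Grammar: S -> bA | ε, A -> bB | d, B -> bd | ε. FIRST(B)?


Per alternative of B: FIRST(bd) = {b}; FIRST(ε) = {ε}
FIRST(B) = {b, ε}


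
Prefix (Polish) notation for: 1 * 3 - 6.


left-to-right (same/higher precedence on left): tree is (- (* 1 3) 6)
Prefix: - * 1 3 6


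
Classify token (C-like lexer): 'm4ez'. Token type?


Pattern: letter/underscore followed by alphanumerics, not a keyword
Type: IDENTIFIER


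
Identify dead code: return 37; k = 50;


statement follows a return and is unreachable
Dead: 'k = 50'


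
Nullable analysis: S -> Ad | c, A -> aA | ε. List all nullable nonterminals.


A nonterminal is nullable iff some alternative derives ε (directly, or every symbol in it is nullable)
Nullable: {A}


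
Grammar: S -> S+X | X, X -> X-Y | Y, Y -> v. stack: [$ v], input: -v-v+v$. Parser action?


'v' on top is the handle for Y -> v
Action: reduce (Y -> v)


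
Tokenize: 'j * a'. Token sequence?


Scan left to right, longest-match per lexeme
Tokens: ID(j), OP(*), ID(a)


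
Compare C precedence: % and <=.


'%' is multiplicative (level 10); '<=' is relational (level 7)
Higher level binds tighter
'%' has higher precedence than '<='


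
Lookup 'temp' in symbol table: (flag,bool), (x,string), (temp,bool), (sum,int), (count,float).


Lookup 'temp' → type bool


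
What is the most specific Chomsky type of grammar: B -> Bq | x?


Left-linear: every RHS is a terminal or one nonterminal followed by a terminal
Classification: Type 3 (Regular)


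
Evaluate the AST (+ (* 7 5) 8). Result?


Evaluate inner: (* 7 5) = 35
Evaluate root: (+ 35 8) = 43
Result: 43


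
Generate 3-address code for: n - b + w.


Break into single-operator statements:
t1 = n - b
t2 = t1 + w


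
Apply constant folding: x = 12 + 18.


12 + 18 = 30 at compile time
Optimized: x = 30


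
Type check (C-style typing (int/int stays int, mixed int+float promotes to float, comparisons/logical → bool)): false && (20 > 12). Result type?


Operand types: bool && bool
Rule: logical operators take bool operands and yield bool
Result type: bool


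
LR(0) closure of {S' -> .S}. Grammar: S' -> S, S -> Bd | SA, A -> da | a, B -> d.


Start: S' -> .S
For each item with dot before a nonterminal B, add B -> .γ for every B-production
Closure: [S' -> .S, S -> .Bd, S -> .SA, B -> .d]


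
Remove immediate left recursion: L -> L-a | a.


Left-recursive alternatives: L-a; non-recursive: a
Introduce L': L -> aL', L' -> -aL' | ε


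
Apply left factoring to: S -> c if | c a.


Common prefix: 'c'
Factored: S -> c S', S' -> if | a


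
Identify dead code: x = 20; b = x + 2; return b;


x is read by b's definition; b is returned
No dead code


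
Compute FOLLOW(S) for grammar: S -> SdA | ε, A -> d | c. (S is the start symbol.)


$ ∈ FOLLOW(S). For each A -> αBβ: add FIRST(β)\{ε} to FOLLOW(B); if β nullable, add FOLLOW(A).
FOLLOW(S) = {$, d}


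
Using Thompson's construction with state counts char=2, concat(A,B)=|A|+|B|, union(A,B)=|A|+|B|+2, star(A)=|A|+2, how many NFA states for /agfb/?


Syntax tree has 4 char leaf(s), 0 union(s), 0 star(s)
chars contribute 4×2 = 8; each union adds +2; each star adds +2
Total: 8 + 0 + 0 = 8 states


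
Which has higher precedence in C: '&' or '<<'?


'<<' is shift (level 8); '&' is bitwise AND (level 5)
Higher level binds tighter
'<<' has higher precedence than '&'


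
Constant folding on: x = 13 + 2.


13 + 2 = 15 at compile time
Optimized: x = 15


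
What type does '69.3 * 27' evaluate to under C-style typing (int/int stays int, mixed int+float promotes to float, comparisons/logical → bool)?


Operand types: float * int
Rule: mixed int/float promotes to float; int/int stays int
Result type: float


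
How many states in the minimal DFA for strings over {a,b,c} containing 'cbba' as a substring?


KMP-style automaton: 4 progress states + 1 absorbing accept = 5
Minimal DFA: 5 states


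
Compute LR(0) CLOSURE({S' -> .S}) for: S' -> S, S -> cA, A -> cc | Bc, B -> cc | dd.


Start: S' -> .S
For each item with dot before a nonterminal B, add B -> .γ for every B-production
Closure: [S' -> .S, S -> .cA]


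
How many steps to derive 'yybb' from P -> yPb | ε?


Derivation: P => yPb => yyPbb => yybb
Steps: 3


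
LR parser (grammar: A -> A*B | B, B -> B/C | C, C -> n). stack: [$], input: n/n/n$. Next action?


no handle on stack; shift 'n'
Action: shift


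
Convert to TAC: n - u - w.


Break into single-operator statements:
t1 = n - u
t2 = t1 - w


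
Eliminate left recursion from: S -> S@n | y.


Left-recursive alternatives: S@n; non-recursive: y
Introduce S': S -> yS', S' -> @nS' | ε


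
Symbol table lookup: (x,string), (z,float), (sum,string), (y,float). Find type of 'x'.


Lookup 'x' → type string


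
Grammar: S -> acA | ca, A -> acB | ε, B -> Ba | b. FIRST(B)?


Per alternative of B: FIRST(Ba) = {b}; FIRST(b) = {b}
FIRST(B) = {b}


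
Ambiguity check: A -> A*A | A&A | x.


'x*x&x' has two parse trees (no precedence encoded between * and &)
Ambiguous


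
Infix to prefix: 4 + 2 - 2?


left-to-right (same/higher precedence on left): tree is (- (+ 4 2) 2)
Prefix: - + 4 2 2


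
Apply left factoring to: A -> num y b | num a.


Common prefix: 'num'
Factored: A -> num A', A' -> y b | a


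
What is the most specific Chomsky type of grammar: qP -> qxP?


LHS has context (more than one symbol) and |LHS| ≤ |RHS|
Classification: Type 1 (Context-Sensitive)


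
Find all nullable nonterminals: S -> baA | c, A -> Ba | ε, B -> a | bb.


A nonterminal is nullable iff some alternative derives ε (directly, or every symbol in it is nullable)
Nullable: {A}


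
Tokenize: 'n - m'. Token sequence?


Scan left to right, longest-match per lexeme
Tokens: ID(n), OP(-), ID(m)


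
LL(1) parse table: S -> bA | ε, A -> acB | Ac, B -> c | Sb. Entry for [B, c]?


For [B, c]: 'c' ∈ FIRST(c)
Entry: B -> c


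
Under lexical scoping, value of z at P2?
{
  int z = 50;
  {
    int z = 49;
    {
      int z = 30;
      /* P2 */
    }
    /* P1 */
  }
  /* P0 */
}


z declared in the same block as P2
z = 30


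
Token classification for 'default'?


Pattern: reserved word
Type: KEYWORD


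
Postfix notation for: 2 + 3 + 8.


Left to right (same or higher precedence on left)
Postfix: 2 3 + 8 +


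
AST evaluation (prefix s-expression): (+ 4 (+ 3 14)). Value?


Evaluate inner: (+ 3 14) = 17
Evaluate root: (+ 4 17) = 21
Result: 21


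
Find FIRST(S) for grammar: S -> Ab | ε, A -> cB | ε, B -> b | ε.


Per alternative of S: FIRST(Ab) = {b, c}; FIRST(ε) = {ε}
FIRST(S) = {b, c, ε}


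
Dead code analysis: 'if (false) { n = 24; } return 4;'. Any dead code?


condition is constant false, so the whole block is unreachable
Dead: 'if (false) { n = 24; }'


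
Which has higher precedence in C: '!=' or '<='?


'<=' is relational (level 7); '!=' is equality (level 6)
Higher level binds tighter
'<=' has higher precedence than '!='


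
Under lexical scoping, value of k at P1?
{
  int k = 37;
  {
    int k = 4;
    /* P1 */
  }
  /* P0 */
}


k declared in the same block as P1
k = 4


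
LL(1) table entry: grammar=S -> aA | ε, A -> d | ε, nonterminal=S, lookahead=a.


For [S, a]: 'a' ∈ FIRST(aA)
Entry: S -> aA


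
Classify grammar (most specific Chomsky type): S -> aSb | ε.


Single nonterminal LHS, but a^n b^n is not regular
Classification: Type 2 (Context-Free)


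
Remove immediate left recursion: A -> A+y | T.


Left-recursive alternatives: A+y; non-recursive: T
Introduce A': A -> TA', A' -> +yA' | ε


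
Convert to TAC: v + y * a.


Break into single-operator statements:
t1 = y * a
t2 = v + t1


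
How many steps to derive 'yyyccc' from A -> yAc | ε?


Derivation: A => yAc => yyAcc => yyyAccc => yyyccc
Steps: 4


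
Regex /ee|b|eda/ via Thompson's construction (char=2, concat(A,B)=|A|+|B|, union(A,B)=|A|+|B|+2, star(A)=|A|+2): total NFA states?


Syntax tree has 6 char leaf(s), 2 union(s), 0 star(s)
chars contribute 6×2 = 12; each union adds +2; each star adds +2
Total: 12 + 4 + 0 = 16 states


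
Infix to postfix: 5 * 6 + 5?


Left to right (same or higher precedence on left)
Postfix: 5 6 * 5 +
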